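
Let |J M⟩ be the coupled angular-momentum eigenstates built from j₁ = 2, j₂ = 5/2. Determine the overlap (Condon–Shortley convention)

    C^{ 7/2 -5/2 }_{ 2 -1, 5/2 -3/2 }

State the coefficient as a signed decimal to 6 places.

j₁+j₂−J=1  J+j₁−j₂=3  J−j₁+j₂=4  j₁+j₂+J+1=9
(j₁±m₁, j₂±m₂, J±M) = (1,3,1,4,1,6)
P² = 2304/7
sum k=0..1:
  [0] +1/36 = 1/36
  [1] −1/48 = -1/48
S = 1/144
C² = P²·S² = 1/63 ; C = +0.125988

+0.125988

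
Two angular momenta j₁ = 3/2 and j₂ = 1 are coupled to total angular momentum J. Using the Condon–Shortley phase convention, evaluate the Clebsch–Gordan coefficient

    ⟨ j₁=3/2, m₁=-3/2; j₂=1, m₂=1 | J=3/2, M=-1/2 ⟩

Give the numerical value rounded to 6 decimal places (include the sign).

-0.632456

√[4·1!2!1!/5! · 0!3!2!0!1!2!] = √(8/5)
  +(−1)^1/∏(1,0,2,1,0,0)! = -1/2  (running -1/2)
⟨..|..⟩ = √(8/5)·(-1/2) = -0.632456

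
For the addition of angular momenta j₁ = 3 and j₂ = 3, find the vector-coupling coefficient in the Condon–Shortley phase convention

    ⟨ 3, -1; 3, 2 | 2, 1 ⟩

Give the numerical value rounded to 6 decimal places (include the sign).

triangle: 4!·2!·2!/9! = 96/362880
(j±m)!: 2!·4!·5!·1!·3!·1! = 34560
prefactor² = (2J+1)·Δ·N² = 320/7
  k=3: −1/(3!·1!·1!·2!·1!·0!) = -1/12
  k=4: +1/(4!·0!·0!·1!·2!·1!) = 1/48
Σ = -1/16  ⇒  CG² = 320/7·(-1/16)² = 5/28
CG = −√(5/28) = -0.422577

-0.422577  (= −√(5/28))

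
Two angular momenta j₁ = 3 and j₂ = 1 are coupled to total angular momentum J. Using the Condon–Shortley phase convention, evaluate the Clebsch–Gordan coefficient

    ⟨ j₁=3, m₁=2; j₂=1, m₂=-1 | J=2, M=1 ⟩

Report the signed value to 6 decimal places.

√[5·2!4!0!/7! · 5!1!0!2!3!1!] = √(480/7)
  +(−1)^0/∏(0,2,1,0,3,0)! = 1/12  (running 1/12)
⟨..|..⟩ = √(480/7)·(1/12) = +0.690066

+0.690066  (= +√(10/21))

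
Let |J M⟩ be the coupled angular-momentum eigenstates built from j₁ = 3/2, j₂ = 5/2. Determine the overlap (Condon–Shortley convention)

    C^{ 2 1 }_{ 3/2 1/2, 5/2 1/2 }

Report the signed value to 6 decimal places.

j₁+j₂−J=2  J+j₁−j₂=1  J−j₁+j₂=3  j₁+j₂+J+1=7
(j₁±m₁, j₂±m₂, J±M) = (2,1,3,2,3,1)
P² = 12/7
sum k=0..1:
  [0] +1/12 = 1/12
  [1] −1/2 = -1/2
S = -5/12
C² = P²·S² = 25/84 ; C = -0.545545

-0.545545  (= −√(25/84))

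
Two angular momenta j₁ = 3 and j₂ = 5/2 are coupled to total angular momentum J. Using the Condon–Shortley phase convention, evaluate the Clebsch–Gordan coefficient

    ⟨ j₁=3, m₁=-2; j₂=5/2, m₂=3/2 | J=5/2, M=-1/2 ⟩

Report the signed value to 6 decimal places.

−√(1/14) ≈ -0.267261

√[6·3!3!2!/9! · 1!5!4!1!2!3!] = √(288/7)
  +(−1)^2/∏(2,1,3,2,0,0)! = 1/24  (running 1/24)
  +(−1)^3/∏(3,0,2,1,1,1)! = -1/12  (running -1/24)
⟨..|..⟩ = √(288/7)·(-1/24) = -0.267261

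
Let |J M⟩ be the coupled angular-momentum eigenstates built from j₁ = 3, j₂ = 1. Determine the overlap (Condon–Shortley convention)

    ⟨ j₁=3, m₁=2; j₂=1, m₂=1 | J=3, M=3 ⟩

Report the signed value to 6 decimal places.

√[7·1!5!1!/8! · 5!1!2!0!6!0!] = √(3600)
  +(−1)^1/∏(1,0,0,1,5,0)! = -1/120  (running -1/120)
⟨..|..⟩ = √(3600)·(-1/120) = -0.500000

-0.500000  (= −√(1/4))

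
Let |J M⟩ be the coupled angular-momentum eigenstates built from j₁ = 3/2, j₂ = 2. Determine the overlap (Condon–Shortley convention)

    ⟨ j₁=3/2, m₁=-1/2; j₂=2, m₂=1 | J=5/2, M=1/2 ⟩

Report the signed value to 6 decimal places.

triangle: 1!*2!*3!/7! = 12/5040
(j±m)!: 1!*2!*3!*1!*3!*2! = 144
prefactor² = (2J+1)*Δ*N² = 72/35
  k=0: +1/(0!*1!*2!*3!*0!*0!) = 1/12
  k=1: −1/(1!*0!*1!*2!*1!*1!) = -1/2
Σ = -5/12  ⇒  CG² = 72/35*(-5/12)² = 5/14
CG = −√(5/14) = -0.597614

−√(5/14) = -0.597614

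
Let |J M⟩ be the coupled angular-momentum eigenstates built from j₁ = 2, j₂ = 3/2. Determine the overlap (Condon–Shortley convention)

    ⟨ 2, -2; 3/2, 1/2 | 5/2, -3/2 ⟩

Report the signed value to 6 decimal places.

-0.676123

j₁+j₂−J=1  J+j₁−j₂=3  J−j₁+j₂=2  j₁+j₂+J+1=7
(j₁±m₁, j₂±m₂, J±M) = (0,4,2,1,1,4)
P² = 576/35
sum k=1..1:
  [1] −1/6 = -1/6
S = -1/6
C² = P²·S² = 16/35 ; C = -0.676123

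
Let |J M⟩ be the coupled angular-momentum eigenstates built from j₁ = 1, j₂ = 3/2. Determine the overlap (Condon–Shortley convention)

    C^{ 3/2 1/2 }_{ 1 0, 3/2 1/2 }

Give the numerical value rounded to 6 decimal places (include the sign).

j₁+j₂−J=1  J+j₁−j₂=1  J−j₁+j₂=2  j₁+j₂+J+1=5
(j₁±m₁, j₂±m₂, J±M) = (1,1,2,1,2,1)
P² = 4/15
sum k=0..1:
  [0] +1/2 = 1/2
  [1] −1/1 = -1
S = -1/2
C² = P²·S² = 1/15 ; C = -0.258199

-0.258199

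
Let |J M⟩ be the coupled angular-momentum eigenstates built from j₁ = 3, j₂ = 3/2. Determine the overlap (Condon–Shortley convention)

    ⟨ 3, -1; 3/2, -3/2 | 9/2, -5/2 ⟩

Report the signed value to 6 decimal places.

j₁+j₂−J=0  J+j₁−j₂=6  J−j₁+j₂=3  j₁+j₂+J+1=10
(j₁±m₁, j₂±m₂, J±M) = (2,4,0,3,2,7)
P² = 34560
sum k=0..0:
  [0] +1/288 = 1/288
S = 1/288
C² = P²·S² = 5/12 ; C = +0.645497

+√(5/12) ≈ +0.645497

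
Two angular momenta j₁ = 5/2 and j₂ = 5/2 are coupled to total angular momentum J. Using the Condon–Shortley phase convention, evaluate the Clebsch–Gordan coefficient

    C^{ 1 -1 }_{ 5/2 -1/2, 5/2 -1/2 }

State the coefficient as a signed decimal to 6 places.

j₁+j₂−J=4  J+j₁−j₂=1  J−j₁+j₂=1  j₁+j₂+J+1=7
(j₁±m₁, j₂±m₂, J±M) = (2,3,2,3,0,2)
P² = 144/35
sum k=2..2:
  [2] +1/4 = 1/4
S = 1/4
C² = P²·S² = 9/35 ; C = +0.507093

+0.507093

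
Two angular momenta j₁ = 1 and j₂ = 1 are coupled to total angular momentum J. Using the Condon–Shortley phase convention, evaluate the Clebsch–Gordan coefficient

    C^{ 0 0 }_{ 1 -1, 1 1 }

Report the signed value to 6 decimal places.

√[1·2!0!0!/3! · 0!2!2!0!0!0!] = √(4/3)
  +(−1)^2/∏(2,0,0,0,0,0)! = 1/2  (running 1/2)
⟨..|..⟩ = √(4/3)·(1/2) = +0.577350

+√(1/3) ≈ +0.577350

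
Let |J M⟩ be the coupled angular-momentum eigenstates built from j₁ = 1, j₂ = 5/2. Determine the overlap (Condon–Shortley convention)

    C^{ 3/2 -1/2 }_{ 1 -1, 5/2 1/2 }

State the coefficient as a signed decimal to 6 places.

+0.447214  (= +√(1/5))

triangle: 2!×0!×3!/6! = 12/720
(j±m)!: 0!×2!×3!×2!×1!×2! = 48
prefactor² = (2J+1)×Δ×N² = 16/5
  k=2: +1/(2!×0!×0!×1!×0!×2!) = 1/4
Σ = 1/4  ⇒  CG² = 16/5×1/4² = 1/5
CG = +√(1/5) = +0.447214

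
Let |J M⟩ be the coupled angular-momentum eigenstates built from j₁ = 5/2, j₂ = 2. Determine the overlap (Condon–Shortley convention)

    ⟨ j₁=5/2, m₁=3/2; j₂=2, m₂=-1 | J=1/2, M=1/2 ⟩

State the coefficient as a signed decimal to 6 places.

−√(4/15) ≈ -0.516398

triangle: 4!·1!·0!/6! = 24/720
(j±m)!: 4!·1!·1!·3!·1!·0! = 144
prefactor² = (2J+1)·Δ·N² = 48/5
  k=1: −1/(1!·3!·0!·0!·1!·0!) = -1/6
Σ = -1/6  ⇒  CG² = 48/5·(-1/6)² = 4/15
CG = −√(4/15) = -0.516398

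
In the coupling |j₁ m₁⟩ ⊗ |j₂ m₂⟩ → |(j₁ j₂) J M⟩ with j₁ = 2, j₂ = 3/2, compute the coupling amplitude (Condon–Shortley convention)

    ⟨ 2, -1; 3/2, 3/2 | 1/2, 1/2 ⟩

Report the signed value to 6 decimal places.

−√(1/10) = -0.316228

√[2·3!1!0!/5! · 1!3!3!0!1!0!] = √(18/5)
  +(−1)^3/∏(3,0,0,0,1,0)! = -1/6  (running -1/6)
⟨..|..⟩ = √(18/5)·(-1/6) = -0.316228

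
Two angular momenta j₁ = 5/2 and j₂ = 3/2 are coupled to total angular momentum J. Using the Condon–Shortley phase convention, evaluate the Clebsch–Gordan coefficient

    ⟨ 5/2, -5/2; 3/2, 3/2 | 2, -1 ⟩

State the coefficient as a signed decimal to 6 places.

+√(5/14) = +0.597614

triangle: 2!×3!×1!/7! = 12/5040
(j±m)!: 0!×5!×3!×0!×1!×3! = 4320
prefactor² = (2J+1)×Δ×N² = 360/7
  k=2: +1/(2!×0!×3!×1!×0!×0!) = 1/12
Σ = 1/12  ⇒  CG² = 360/7×1/12² = 5/14
CG = +√(5/14) = +0.597614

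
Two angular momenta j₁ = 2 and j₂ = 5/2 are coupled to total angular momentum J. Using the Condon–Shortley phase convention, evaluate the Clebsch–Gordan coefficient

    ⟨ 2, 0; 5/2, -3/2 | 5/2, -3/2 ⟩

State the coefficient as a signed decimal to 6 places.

-0.119523  (= −√(1/70))

√[6·2!2!3!/8! · 2!2!1!4!1!4!] = √(288/35)
  +(−1)^0/∏(0,2,2,1,0,2)! = 1/8  (running 1/8)
  +(−1)^1/∏(1,1,1,0,1,3)! = -1/6  (running -1/24)
⟨..|..⟩ = √(288/35)·(-1/24) = -0.119523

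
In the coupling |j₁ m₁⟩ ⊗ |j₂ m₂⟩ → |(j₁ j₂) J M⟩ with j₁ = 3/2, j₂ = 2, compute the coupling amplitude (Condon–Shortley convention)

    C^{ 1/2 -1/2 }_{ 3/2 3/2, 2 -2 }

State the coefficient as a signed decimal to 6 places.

+0.632456  (= +√(2/5))

√[2·3!0!1!/5! · 3!0!0!4!0!1!] = √(72/5)
  +(−1)^0/∏(0,3,0,0,0,1)! = 1/6  (running 1/6)
⟨..|..⟩ = √(72/5)·(1/6) = +0.632456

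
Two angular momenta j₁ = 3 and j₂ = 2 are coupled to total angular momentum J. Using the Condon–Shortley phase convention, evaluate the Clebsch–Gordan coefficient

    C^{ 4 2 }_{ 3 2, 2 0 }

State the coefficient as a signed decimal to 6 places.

+0.585540  (= +√(12/35))

triangle: 1!×5!×3!/10! = 720/3628800
(j±m)!: 5!×1!×2!×2!×6!×2! = 691200
prefactor² = (2J+1)×Δ×N² = 8640/7
  k=0: +1/(0!×1!×1!×2!×4!×1!) = 1/48
  k=1: −1/(1!×0!×0!×1!×5!×2!) = -1/240
Σ = 1/60  ⇒  CG² = 8640/7×1/60² = 12/35
CG = +√(12/35) = +0.585540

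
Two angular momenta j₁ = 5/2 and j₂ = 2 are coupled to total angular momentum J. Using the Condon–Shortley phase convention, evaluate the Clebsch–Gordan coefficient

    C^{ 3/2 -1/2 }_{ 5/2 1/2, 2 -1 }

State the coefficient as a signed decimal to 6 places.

j₁+j₂−J=3  J+j₁−j₂=2  J−j₁+j₂=1  j₁+j₂+J+1=7
(j₁±m₁, j₂±m₂, J±M) = (3,2,1,3,1,2)
P² = 48/35
sum k=0..1:
  [0] +1/12 = 1/12
  [1] −1/2 = -1/2
S = -5/12
C² = P²·S² = 5/21 ; C = -0.487950

-0.487950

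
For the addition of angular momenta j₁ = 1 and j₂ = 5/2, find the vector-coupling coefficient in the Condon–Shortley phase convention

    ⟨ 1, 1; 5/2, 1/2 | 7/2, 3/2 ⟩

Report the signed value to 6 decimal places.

+0.690066  (= +√(10/21))

√[8·0!2!5!/8! · 2!0!3!2!5!2!] = √(1920/7)
  +(−1)^0/∏(0,0,0,3,2,2)! = 1/24  (running 1/24)
⟨..|..⟩ = √(1920/7)·(1/24) = +0.690066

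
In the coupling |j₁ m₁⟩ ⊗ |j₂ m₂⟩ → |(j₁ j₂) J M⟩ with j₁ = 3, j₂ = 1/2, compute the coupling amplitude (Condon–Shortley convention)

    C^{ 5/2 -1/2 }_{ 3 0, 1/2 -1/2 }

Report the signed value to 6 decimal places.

+√(3/7) ≈ +0.654654

√[6·1!5!0!/7! · 3!3!0!1!2!3!] = √(432/7)
  +(−1)^0/∏(0,1,3,0,2,0)! = 1/12  (running 1/12)
⟨..|..⟩ = √(432/7)·(1/12) = +0.654654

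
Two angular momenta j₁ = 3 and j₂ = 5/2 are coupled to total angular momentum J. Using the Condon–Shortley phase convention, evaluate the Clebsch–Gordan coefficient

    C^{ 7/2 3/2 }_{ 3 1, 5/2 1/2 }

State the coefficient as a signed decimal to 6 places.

√[8·2!4!3!/10! · 4!2!3!2!5!2!] = √(3072/35)
  +(−1)^0/∏(0,2,2,3,2,0)! = 1/48  (running 1/48)
  +(−1)^1/∏(1,1,1,2,3,1)! = -1/12  (running -1/16)
  +(−1)^2/∏(2,0,0,1,4,2)! = 1/96  (running -5/96)
⟨..|..⟩ = √(3072/35)·(-5/96) = -0.487950

−√(5/21) ≈ -0.487950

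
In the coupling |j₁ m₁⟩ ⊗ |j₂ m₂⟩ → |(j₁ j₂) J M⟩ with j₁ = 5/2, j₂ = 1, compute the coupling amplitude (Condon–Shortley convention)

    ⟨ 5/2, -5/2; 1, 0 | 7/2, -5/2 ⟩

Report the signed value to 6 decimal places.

+√(2/7) ≈ +0.534522

triangle: 0!*5!*2!/8! = 240/40320
(j±m)!: 0!*5!*1!*1!*1!*6! = 86400
prefactor² = (2J+1)*Δ*N² = 28800/7
  k=0: +1/(0!*0!*5!*1!*0!*1!) = 1/120
Σ = 1/120  ⇒  CG² = 28800/7*1/120² = 2/7
CG = +√(2/7) = +0.534522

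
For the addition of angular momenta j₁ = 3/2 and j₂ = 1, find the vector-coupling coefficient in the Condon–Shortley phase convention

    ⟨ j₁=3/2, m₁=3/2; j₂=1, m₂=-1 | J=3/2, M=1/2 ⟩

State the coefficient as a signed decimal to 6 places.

√[4·1!2!1!/5! · 3!0!0!2!2!1!] = √(8/5)
  +(−1)^0/∏(0,1,0,0,2,1)! = 1/2  (running 1/2)
⟨..|..⟩ = √(8/5)·(1/2) = +0.632456

+0.632456  (= +√(2/5))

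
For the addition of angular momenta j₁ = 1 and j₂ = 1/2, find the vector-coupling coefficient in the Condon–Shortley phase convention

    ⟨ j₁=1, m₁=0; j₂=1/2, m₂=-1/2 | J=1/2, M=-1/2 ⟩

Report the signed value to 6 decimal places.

√[2·1!1!0!/3! · 1!1!0!1!0!1!] = √(1/3)
  +(−1)^0/∏(0,1,1,0,0,0)! = 1  (running 1)
⟨..|..⟩ = √(1/3)·(1) = +0.577350

+0.577350  (= +√(1/3))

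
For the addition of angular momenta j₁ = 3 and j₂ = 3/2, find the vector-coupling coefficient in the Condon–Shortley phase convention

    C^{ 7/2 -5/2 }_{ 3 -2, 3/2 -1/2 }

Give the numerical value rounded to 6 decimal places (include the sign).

−√(1/7) ≈ -0.377964

triangle: 1!·5!·2!/9! = 240/362880
(j±m)!: 1!·5!·1!·2!·1!·6! = 172800
prefactor² = (2J+1)·Δ·N² = 6400/7
  k=0: +1/(0!·1!·5!·1!·0!·1!) = 1/120
  k=1: −1/(1!·0!·4!·0!·1!·2!) = -1/48
Σ = -1/80  ⇒  CG² = 6400/7·(-1/80)² = 1/7
CG = −√(1/7) = -0.377964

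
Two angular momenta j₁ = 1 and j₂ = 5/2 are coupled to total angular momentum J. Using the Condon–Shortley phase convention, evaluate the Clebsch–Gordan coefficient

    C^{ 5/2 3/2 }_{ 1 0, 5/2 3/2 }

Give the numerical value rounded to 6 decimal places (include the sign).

√[6·1!1!4!/7! · 1!1!4!1!4!1!] = √(576/35)
  +(−1)^0/∏(0,1,1,4,0,0)! = 1/24  (running 1/24)
  +(−1)^1/∏(1,0,0,3,1,1)! = -1/6  (running -1/8)
⟨..|..⟩ = √(576/35)·(-1/8) = -0.507093

−√(9/35) ≈ -0.507093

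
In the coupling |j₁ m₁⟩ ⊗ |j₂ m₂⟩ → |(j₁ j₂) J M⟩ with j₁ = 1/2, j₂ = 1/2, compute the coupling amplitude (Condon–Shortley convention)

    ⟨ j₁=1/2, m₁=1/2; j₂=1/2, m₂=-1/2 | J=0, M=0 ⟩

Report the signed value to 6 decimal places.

+√(1/2) = +0.707107

j₁+j₂−J=1  J+j₁−j₂=0  J−j₁+j₂=0  j₁+j₂+J+1=2
(j₁±m₁, j₂±m₂, J±M) = (1,0,0,1,0,0)
P² = 1/2
sum k=0..0:
  [0] +1/1 = 1
S = 1
C² = P²·S² = 1/2 ; C = +0.707107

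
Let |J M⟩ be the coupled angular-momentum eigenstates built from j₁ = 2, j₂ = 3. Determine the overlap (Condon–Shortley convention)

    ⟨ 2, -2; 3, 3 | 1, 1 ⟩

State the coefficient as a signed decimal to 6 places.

√[3·4!0!2!/7! · 0!4!6!0!2!0!] = √(6912/7)
  +(−1)^4/∏(4,0,0,2,0,0)! = 1/48  (running 1/48)
⟨..|..⟩ = √(6912/7)·(1/48) = +0.654654

+√(3/7) = +0.654654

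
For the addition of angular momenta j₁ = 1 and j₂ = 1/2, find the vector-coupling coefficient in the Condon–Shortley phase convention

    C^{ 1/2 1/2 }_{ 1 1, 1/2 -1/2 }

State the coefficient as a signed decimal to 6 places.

+0.816497

√[2·1!1!0!/3! · 2!0!0!1!1!0!] = √(2/3)
  +(−1)^0/∏(0,1,0,0,1,0)! = 1  (running 1)
⟨..|..⟩ = √(2/3)·(1) = +0.816497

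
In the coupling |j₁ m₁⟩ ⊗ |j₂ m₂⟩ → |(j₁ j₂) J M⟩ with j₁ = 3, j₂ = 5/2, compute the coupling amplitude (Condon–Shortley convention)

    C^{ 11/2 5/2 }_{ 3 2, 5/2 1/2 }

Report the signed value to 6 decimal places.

+√(4/11) ≈ +0.603023

triangle: 0!·6!·5!/12! = 86400/479001600
(j±m)!: 5!·1!·3!·2!·8!·3! = 348364800
prefactor² = (2J+1)·Δ·N² = 8294400/11
  k=0: +1/(0!·0!·1!·3!·5!·2!) = 1/1440
Σ = 1/1440  ⇒  CG² = 8294400/11·1/1440² = 4/11
CG = +√(4/11) = +0.603023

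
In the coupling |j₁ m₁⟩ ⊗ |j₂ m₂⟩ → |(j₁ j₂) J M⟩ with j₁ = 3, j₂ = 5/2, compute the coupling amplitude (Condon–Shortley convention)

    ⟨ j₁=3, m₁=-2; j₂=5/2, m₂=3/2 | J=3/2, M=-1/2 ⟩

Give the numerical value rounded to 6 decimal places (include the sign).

√[4·4!2!1!/8! · 1!5!4!1!1!2!] = √(192/7)
  +(−1)^3/∏(3,1,2,1,0,0)! = -1/12  (running -1/12)
  +(−1)^4/∏(4,0,1,0,1,1)! = 1/24  (running -1/24)
⟨..|..⟩ = √(192/7)·(-1/24) = -0.218218

-0.218218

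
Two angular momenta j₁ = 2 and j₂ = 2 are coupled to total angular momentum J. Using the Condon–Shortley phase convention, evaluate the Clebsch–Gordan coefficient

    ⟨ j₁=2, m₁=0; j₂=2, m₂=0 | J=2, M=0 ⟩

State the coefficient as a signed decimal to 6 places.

−√(2/7) = -0.534522

j₁+j₂−J=2  J+j₁−j₂=2  J−j₁+j₂=2  j₁+j₂+J+1=7
(j₁±m₁, j₂±m₂, J±M) = (2,2,2,2,2,2)
P² = 32/63
sum k=0..2:
  [0] +1/8 = 1/8
  [1] −1/1 = -1
  [2] +1/8 = 1/8
S = -3/4
C² = P²·S² = 2/7 ; C = -0.534522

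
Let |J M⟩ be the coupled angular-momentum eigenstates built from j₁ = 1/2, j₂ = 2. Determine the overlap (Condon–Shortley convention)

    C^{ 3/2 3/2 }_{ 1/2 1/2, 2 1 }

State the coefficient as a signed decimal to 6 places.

triangle: 1!*0!*3!/5! = 6/120
(j±m)!: 1!*0!*3!*1!*3!*0! = 36
prefactor² = (2J+1)*Δ*N² = 36/5
  k=0: +1/(0!*1!*0!*3!*0!*0!) = 1/6
Σ = 1/6  ⇒  CG² = 36/5*1/6² = 1/5
CG = +√(1/5) = +0.447214

+0.447214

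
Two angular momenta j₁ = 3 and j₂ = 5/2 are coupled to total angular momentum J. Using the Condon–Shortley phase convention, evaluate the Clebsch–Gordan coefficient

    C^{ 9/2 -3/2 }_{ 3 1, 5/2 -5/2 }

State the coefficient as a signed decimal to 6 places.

j₁+j₂−J=1  J+j₁−j₂=5  J−j₁+j₂=4  j₁+j₂+J+1=11
(j₁±m₁, j₂±m₂, J±M) = (4,2,0,5,3,6)
P² = 1382400/77
sum k=0..0:
  [0] +1/288 = 1/288
S = 1/288
C² = P²·S² = 50/231 ; C = +0.465242

+0.465242  (= +√(50/231))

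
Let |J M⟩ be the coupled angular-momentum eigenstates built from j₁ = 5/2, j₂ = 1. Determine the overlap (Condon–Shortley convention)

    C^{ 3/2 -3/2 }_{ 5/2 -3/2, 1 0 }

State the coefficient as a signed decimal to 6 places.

j₁+j₂−J=2  J+j₁−j₂=3  J−j₁+j₂=0  j₁+j₂+J+1=6
(j₁±m₁, j₂±m₂, J±M) = (1,4,1,1,0,3)
P² = 48/5
sum k=1..1:
  [1] −1/6 = -1/6
S = -1/6
C² = P²·S² = 4/15 ; C = -0.516398

-0.516398  (= −√(4/15))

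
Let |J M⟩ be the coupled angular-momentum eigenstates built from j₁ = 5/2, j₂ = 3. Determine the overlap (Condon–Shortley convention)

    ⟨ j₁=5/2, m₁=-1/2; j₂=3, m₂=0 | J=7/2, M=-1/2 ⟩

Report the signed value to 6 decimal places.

triangle: 2!·3!·4!/10! = 288/3628800
(j±m)!: 2!·3!·3!·3!·3!·4! = 62208
prefactor² = (2J+1)·Δ·N² = 6912/175
  k=0: +1/(0!·2!·3!·3!·0!·1!) = 1/72
  k=1: −1/(1!·1!·2!·2!·1!·2!) = -1/8
  k=2: +1/(2!·0!·1!·1!·2!·3!) = 1/24
Σ = -5/72  ⇒  CG² = 6912/175·(-5/72)² = 4/21
CG = −√(4/21) = -0.436436

-0.436436  (= −√(4/21))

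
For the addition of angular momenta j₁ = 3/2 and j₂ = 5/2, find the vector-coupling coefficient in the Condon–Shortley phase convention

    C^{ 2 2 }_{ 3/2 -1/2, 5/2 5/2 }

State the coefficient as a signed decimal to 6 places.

triangle: 2!×1!×3!/7! = 12/5040
(j±m)!: 1!×2!×5!×0!×4!×0! = 5760
prefactor² = (2J+1)×Δ×N² = 480/7
  k=2: +1/(2!×0!×0!×3!×1!×0!) = 1/12
Σ = 1/12  ⇒  CG² = 480/7×1/12² = 10/21
CG = +√(10/21) = +0.690066

+0.690066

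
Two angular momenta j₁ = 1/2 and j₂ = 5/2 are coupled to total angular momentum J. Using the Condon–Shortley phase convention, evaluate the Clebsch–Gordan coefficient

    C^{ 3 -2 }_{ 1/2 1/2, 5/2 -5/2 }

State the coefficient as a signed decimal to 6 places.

+√(1/6) = +0.408248

√[7·0!1!5!/7! · 1!0!0!5!1!5!] = √(2400)
  +(−1)^0/∏(0,0,0,0,1,5)! = 1/120  (running 1/120)
⟨..|..⟩ = √(2400)·(1/120) = +0.408248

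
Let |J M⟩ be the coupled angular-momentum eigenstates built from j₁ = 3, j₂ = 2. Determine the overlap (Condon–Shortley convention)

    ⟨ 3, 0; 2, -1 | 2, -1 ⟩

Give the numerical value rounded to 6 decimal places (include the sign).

j₁+j₂−J=3  J+j₁−j₂=3  J−j₁+j₂=1  j₁+j₂+J+1=8
(j₁±m₁, j₂±m₂, J±M) = (3,3,1,3,1,3)
P² = 81/14
sum k=0..1:
  [0] +1/36 = 1/36
  [1] −1/4 = -1/4
S = -2/9
C² = P²·S² = 2/7 ; C = -0.534522

-0.534522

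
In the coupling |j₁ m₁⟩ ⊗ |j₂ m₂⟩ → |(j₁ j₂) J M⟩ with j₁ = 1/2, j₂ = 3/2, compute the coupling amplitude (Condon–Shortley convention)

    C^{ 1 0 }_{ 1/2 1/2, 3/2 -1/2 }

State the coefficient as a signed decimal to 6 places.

+0.707107

√[3·1!0!2!/4! · 1!0!1!2!1!1!] = √(1/2)
  +(−1)^0/∏(0,1,0,1,0,1)! = 1  (running 1)
⟨..|..⟩ = √(1/2)·(1) = +0.707107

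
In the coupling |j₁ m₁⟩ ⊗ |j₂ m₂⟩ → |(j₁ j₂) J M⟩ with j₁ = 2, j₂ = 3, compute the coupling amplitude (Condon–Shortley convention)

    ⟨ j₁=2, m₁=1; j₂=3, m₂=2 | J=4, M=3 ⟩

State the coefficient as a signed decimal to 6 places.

triangle: 1!*3!*5!/10! = 720/3628800
(j±m)!: 3!*1!*5!*1!*7!*1! = 3628800
prefactor² = (2J+1)*Δ*N² = 6480
  k=0: +1/(0!*1!*1!*5!*2!*0!) = 1/240
  k=1: −1/(1!*0!*0!*4!*3!*1!) = -1/144
Σ = -1/360  ⇒  CG² = 6480*(-1/360)² = 1/20
CG = −√(1/20) = -0.223607

−√(1/20) ≈ -0.223607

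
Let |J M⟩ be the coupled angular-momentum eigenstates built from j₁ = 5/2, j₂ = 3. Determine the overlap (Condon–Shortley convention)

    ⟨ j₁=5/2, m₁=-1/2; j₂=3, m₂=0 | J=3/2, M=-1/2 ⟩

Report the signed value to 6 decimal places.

triangle: 4!×1!×2!/8! = 48/40320
(j±m)!: 2!×3!×3!×3!×1!×2! = 864
prefactor² = (2J+1)×Δ×N² = 144/35
  k=2: +1/(2!×2!×1!×1!×0!×1!) = 1/4
  k=3: −1/(3!×1!×0!×0!×1!×2!) = -1/12
Σ = 1/6  ⇒  CG² = 144/35×1/6² = 4/35
CG = +√(4/35) = +0.338062

+0.338062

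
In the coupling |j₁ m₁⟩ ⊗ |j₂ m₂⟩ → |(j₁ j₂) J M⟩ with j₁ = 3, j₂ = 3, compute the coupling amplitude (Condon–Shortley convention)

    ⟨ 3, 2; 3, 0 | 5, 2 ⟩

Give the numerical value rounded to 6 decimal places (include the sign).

√[11·1!5!5!/12! · 5!1!3!3!7!3!] = √(43200)
  +(−1)^0/∏(0,1,1,3,4,2)! = 1/288  (running 1/288)
  +(−1)^1/∏(1,0,0,2,5,3)! = -1/1440  (running 1/360)
⟨..|..⟩ = √(43200)·(1/360) = +0.577350

+0.577350  (= +√(1/3))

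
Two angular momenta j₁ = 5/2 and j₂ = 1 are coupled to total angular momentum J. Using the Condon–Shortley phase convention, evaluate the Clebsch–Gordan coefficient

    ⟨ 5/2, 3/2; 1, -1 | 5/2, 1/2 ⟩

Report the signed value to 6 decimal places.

j₁+j₂−J=1  J+j₁−j₂=4  J−j₁+j₂=1  j₁+j₂+J+1=7
(j₁±m₁, j₂±m₂, J±M) = (4,1,0,2,3,2)
P² = 576/35
sum k=0..0:
  [0] +1/6 = 1/6
S = 1/6
C² = P²·S² = 16/35 ; C = +0.676123

+0.676123  (= +√(16/35))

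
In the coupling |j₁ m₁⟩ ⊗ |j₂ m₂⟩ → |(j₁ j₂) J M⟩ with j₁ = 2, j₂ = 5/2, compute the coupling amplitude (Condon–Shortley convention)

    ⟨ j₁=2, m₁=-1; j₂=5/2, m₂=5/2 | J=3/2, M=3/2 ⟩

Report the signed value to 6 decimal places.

j₁+j₂−J=3  J+j₁−j₂=1  J−j₁+j₂=2  j₁+j₂+J+1=7
(j₁±m₁, j₂±m₂, J±M) = (1,3,5,0,3,0)
P² = 288/7
sum k=3..3:
  [3] −1/12 = -1/12
S = -1/12
C² = P²·S² = 2/7 ; C = -0.534522

-0.534522  (= −√(2/7))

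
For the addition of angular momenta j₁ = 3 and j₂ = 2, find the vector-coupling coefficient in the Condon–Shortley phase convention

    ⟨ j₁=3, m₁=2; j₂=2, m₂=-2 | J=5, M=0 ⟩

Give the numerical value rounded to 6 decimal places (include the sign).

triangle: 0!·6!·4!/11! = 17280/39916800
(j±m)!: 5!·1!·0!·4!·5!·5! = 41472000
prefactor² = (2J+1)·Δ·N² = 1382400/7
  k=0: +1/(0!·0!·1!·0!·5!·4!) = 1/2880
Σ = 1/2880  ⇒  CG² = 1382400/7·1/2880² = 1/42
CG = +√(1/42) = +0.154303

+0.154303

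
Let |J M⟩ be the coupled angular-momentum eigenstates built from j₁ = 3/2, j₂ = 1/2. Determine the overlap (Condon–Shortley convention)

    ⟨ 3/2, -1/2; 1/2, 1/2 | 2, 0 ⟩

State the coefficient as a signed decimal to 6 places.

+√(1/2) = +0.707107

√[5·0!3!1!/5! · 1!2!1!0!2!2!] = √(2)
  +(−1)^0/∏(0,0,2,1,1,0)! = 1/2  (running 1/2)
⟨..|..⟩ = √(2)·(1/2) = +0.707107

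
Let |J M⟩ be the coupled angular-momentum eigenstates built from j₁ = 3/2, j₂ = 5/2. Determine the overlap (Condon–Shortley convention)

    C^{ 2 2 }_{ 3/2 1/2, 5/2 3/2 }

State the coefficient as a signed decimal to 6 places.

−√(8/21) = -0.617213

triangle: 2!*1!*3!/7! = 12/5040
(j±m)!: 2!*1!*4!*1!*4!*0! = 1152
prefactor² = (2J+1)*Δ*N² = 96/7
  k=1: −1/(1!*1!*0!*3!*1!*0!) = -1/6
Σ = -1/6  ⇒  CG² = 96/7*(-1/6)² = 8/21
CG = −√(8/21) = -0.617213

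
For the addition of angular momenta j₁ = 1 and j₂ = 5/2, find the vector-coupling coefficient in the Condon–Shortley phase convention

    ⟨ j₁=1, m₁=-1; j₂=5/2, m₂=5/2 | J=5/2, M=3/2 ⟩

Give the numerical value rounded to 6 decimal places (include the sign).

√[6·1!1!4!/7! · 0!2!5!0!4!1!] = √(1152/7)
  +(−1)^1/∏(1,0,1,4,0,0)! = -1/24  (running -1/24)
⟨..|..⟩ = √(1152/7)·(-1/24) = -0.534522

-0.534522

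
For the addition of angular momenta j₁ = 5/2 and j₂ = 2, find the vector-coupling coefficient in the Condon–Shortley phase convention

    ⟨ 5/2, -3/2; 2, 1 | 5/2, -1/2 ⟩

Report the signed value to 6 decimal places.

+0.414039

j₁+j₂−J=2  J+j₁−j₂=3  J−j₁+j₂=2  j₁+j₂+J+1=8
(j₁±m₁, j₂±m₂, J±M) = (1,4,3,1,2,3)
P² = 216/35
sum k=1..2:
  [1] −1/12 = -1/12
  [2] +1/4 = 1/4
S = 1/6
C² = P²·S² = 6/35 ; C = +0.414039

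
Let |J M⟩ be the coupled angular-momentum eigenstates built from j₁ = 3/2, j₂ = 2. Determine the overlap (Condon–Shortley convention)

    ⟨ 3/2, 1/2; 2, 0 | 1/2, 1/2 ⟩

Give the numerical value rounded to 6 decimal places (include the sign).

-0.447214

triangle: 3!*0!*1!/5! = 6/120
(j±m)!: 2!*1!*2!*2!*1!*0! = 8
prefactor² = (2J+1)*Δ*N² = 4/5
  k=1: −1/(1!*2!*0!*1!*0!*0!) = -1/2
Σ = -1/2  ⇒  CG² = 4/5*(-1/2)² = 1/5
CG = −√(1/5) = -0.447214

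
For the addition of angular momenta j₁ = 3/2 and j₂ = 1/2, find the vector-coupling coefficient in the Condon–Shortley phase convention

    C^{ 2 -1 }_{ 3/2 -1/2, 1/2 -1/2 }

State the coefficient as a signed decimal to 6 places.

√[5·0!3!1!/5! · 1!2!0!1!1!3!] = √(3)
  +(−1)^0/∏(0,0,2,0,1,1)! = 1/2  (running 1/2)
⟨..|..⟩ = √(3)·(1/2) = +0.866025

+√(3/4) ≈ +0.866025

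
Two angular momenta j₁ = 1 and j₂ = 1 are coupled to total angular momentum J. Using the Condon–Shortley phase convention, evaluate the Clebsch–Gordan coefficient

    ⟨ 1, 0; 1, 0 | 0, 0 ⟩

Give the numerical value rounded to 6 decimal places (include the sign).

triangle: 2!×0!×0!/3! = 2/6
(j±m)!: 1!×1!×1!×1!×0!×0! = 1
prefactor² = (2J+1)×Δ×N² = 1/3
  k=1: −1/(1!×1!×0!×0!×0!×0!) = -1
Σ = -1  ⇒  CG² = 1/3×(-1)² = 1/3
CG = −√(1/3) = -0.577350

−√(1/3) ≈ -0.577350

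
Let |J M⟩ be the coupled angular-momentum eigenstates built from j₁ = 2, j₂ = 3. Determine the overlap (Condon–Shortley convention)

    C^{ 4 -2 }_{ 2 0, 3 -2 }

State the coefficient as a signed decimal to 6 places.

+0.585540

√[9·1!3!5!/10! · 2!2!1!5!2!6!] = √(8640/7)
  +(−1)^0/∏(0,1,2,1,1,4)! = 1/48  (running 1/48)
  +(−1)^1/∏(1,0,1,0,2,5)! = -1/240  (running 1/60)
⟨..|..⟩ = √(8640/7)·(1/60) = +0.585540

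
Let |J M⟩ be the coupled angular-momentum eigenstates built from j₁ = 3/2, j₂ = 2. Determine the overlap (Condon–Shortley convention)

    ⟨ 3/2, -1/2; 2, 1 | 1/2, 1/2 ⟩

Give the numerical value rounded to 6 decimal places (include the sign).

+0.547723

j₁+j₂−J=3  J+j₁−j₂=0  J−j₁+j₂=1  j₁+j₂+J+1=5
(j₁±m₁, j₂±m₂, J±M) = (1,2,3,1,1,0)
P² = 6/5
sum k=2..2:
  [2] +1/2 = 1/2
S = 1/2
C² = P²·S² = 3/10 ; C = +0.547723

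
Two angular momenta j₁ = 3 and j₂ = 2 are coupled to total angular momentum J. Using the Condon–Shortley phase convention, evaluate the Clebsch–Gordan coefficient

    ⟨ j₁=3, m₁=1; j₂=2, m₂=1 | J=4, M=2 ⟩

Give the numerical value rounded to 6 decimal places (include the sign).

−√(1/28) ≈ -0.188982

j₁+j₂−J=1  J+j₁−j₂=5  J−j₁+j₂=3  j₁+j₂+J+1=10
(j₁±m₁, j₂±m₂, J±M) = (4,2,3,1,6,2)
P² = 5184/7
sum k=0..1:
  [0] +1/72 = 1/72
  [1] −1/48 = -1/48
S = -1/144
C² = P²·S² = 1/28 ; C = -0.188982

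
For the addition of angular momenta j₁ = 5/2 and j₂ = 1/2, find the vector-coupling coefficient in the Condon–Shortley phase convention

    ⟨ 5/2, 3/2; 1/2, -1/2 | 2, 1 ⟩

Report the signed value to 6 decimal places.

+√(2/3) ≈ +0.816497

√[5·1!4!0!/6! · 4!1!0!1!3!1!] = √(24)
  +(−1)^0/∏(0,1,1,0,3,0)! = 1/6  (running 1/6)
⟨..|..⟩ = √(24)·(1/6) = +0.816497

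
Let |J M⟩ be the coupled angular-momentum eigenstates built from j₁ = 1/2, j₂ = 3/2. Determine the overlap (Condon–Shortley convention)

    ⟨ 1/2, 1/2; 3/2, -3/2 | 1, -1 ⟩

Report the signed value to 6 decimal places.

√[3·1!0!2!/4! · 1!0!0!3!0!2!] = √(3)
  +(−1)^0/∏(0,1,0,0,0,2)! = 1/2  (running 1/2)
⟨..|..⟩ = √(3)·(1/2) = +0.866025

+√(3/4) = +0.866025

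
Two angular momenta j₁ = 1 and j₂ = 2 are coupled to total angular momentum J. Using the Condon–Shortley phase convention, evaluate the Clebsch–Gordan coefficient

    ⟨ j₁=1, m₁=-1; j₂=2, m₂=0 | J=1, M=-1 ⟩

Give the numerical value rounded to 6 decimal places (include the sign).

√[3·2!0!2!/5! · 0!2!2!2!0!2!] = √(8/5)
  +(−1)^2/∏(2,0,0,0,0,2)! = 1/4  (running 1/4)
⟨..|..⟩ = √(8/5)·(1/4) = +0.316228

+0.316228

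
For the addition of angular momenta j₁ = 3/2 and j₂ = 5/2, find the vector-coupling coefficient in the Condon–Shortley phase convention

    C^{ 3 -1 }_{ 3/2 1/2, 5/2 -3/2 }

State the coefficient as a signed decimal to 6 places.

+√(49/120) ≈ +0.639010

j₁+j₂−J=1  J+j₁−j₂=2  J−j₁+j₂=4  j₁+j₂+J+1=8
(j₁±m₁, j₂±m₂, J±M) = (2,1,1,4,2,4)
P² = 96/5
sum k=0..1:
  [0] +1/6 = 1/6
  [1] −1/48 = -1/48
S = 7/48
C² = P²·S² = 49/120 ; C = +0.639010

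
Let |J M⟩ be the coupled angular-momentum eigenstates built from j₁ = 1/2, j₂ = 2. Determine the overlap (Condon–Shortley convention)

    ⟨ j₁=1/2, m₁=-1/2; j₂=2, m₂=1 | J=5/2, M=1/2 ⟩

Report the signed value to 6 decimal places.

√[6·0!1!4!/6! · 0!1!3!1!3!2!] = √(72/5)
  +(−1)^0/∏(0,0,1,3,0,1)! = 1/6  (running 1/6)
⟨..|..⟩ = √(72/5)·(1/6) = +0.632456

+√(2/5) = +0.632456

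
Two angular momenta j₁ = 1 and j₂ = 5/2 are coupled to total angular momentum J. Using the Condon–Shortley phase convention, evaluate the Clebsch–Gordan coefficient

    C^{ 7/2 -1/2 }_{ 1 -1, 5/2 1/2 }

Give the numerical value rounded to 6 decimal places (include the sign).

j₁+j₂−J=0  J+j₁−j₂=2  J−j₁+j₂=5  j₁+j₂+J+1=8
(j₁±m₁, j₂±m₂, J±M) = (0,2,3,2,3,4)
P² = 1152/7
sum k=0..0:
  [0] +1/24 = 1/24
S = 1/24
C² = P²·S² = 2/7 ; C = +0.534522

+√(2/7) = +0.534522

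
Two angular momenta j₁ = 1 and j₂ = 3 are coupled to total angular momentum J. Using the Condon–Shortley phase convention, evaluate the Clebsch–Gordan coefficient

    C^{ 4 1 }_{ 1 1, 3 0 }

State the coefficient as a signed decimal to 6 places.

+√(5/14) ≈ +0.597614

triangle: 0!×2!×6!/9! = 1440/362880
(j±m)!: 2!×0!×3!×3!×5!×3! = 51840
prefactor² = (2J+1)×Δ×N² = 12960/7
  k=0: +1/(0!×0!×0!×3!×2!×3!) = 1/72
Σ = 1/72  ⇒  CG² = 12960/7×1/72² = 5/14
CG = +√(5/14) = +0.597614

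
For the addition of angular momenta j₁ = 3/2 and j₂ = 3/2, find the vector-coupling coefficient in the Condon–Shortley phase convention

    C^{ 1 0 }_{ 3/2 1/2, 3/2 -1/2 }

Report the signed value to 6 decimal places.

-0.223607

j₁+j₂−J=2  J+j₁−j₂=1  J−j₁+j₂=1  j₁+j₂+J+1=5
(j₁±m₁, j₂±m₂, J±M) = (2,1,1,2,1,1)
P² = 1/5
sum k=0..1:
  [0] +1/2 = 1/2
  [1] −1/1 = -1
S = -1/2
C² = P²·S² = 1/20 ; C = -0.223607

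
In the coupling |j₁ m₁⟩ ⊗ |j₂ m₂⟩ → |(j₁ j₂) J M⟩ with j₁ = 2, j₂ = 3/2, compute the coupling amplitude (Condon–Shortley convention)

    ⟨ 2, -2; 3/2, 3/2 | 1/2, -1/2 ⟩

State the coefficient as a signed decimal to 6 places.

−√(2/5) = -0.632456

j₁+j₂−J=3  J+j₁−j₂=1  J−j₁+j₂=0  j₁+j₂+J+1=5
(j₁±m₁, j₂±m₂, J±M) = (0,4,3,0,0,1)
P² = 72/5
sum k=3..3:
  [3] −1/6 = -1/6
S = -1/6
C² = P²·S² = 2/5 ; C = -0.632456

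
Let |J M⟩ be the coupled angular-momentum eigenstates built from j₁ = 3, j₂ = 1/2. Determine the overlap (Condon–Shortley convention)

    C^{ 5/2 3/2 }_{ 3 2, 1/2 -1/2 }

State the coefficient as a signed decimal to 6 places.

j₁+j₂−J=1  J+j₁−j₂=5  J−j₁+j₂=0  j₁+j₂+J+1=7
(j₁±m₁, j₂±m₂, J±M) = (5,1,0,1,4,1)
P² = 2880/7
sum k=0..0:
  [0] +1/24 = 1/24
S = 1/24
C² = P²·S² = 5/7 ; C = +0.845154

+0.845154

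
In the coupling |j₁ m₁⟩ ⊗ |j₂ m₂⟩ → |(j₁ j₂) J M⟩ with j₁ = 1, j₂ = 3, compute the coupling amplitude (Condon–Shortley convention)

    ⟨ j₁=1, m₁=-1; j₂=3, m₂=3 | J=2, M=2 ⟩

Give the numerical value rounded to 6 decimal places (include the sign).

+√(5/7) = +0.845154

j₁+j₂−J=2  J+j₁−j₂=0  J−j₁+j₂=4  j₁+j₂+J+1=7
(j₁±m₁, j₂±m₂, J±M) = (0,2,6,0,4,0)
P² = 11520/7
sum k=2..2:
  [2] +1/48 = 1/48
S = 1/48
C² = P²·S² = 5/7 ; C = +0.845154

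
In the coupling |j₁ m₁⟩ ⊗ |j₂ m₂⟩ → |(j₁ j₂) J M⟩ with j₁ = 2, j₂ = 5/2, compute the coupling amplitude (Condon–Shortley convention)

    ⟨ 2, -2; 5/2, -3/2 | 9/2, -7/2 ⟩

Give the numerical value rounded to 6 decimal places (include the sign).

+√(5/9) ≈ +0.745356

j₁+j₂−J=0  J+j₁−j₂=4  J−j₁+j₂=5  j₁+j₂+J+1=10
(j₁±m₁, j₂±m₂, J±M) = (0,4,1,4,1,8)
P² = 184320
sum k=0..0:
  [0] +1/576 = 1/576
S = 1/576
C² = P²·S² = 5/9 ; C = +0.745356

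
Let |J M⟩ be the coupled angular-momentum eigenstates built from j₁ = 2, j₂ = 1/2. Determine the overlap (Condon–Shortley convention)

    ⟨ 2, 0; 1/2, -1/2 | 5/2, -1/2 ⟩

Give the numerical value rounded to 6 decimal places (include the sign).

triangle: 0!*4!*1!/6! = 24/720
(j±m)!: 2!*2!*0!*1!*2!*3! = 48
prefactor² = (2J+1)*Δ*N² = 48/5
  k=0: +1/(0!*0!*2!*0!*2!*1!) = 1/4
Σ = 1/4  ⇒  CG² = 48/5*1/4² = 3/5
CG = +√(3/5) = +0.774597

+0.774597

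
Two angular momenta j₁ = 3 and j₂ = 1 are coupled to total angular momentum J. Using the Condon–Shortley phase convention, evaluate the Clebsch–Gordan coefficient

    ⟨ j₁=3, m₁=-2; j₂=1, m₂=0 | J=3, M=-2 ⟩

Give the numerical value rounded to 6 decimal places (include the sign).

−√(1/3) ≈ -0.577350

j₁+j₂−J=1  J+j₁−j₂=5  J−j₁+j₂=1  j₁+j₂+J+1=8
(j₁±m₁, j₂±m₂, J±M) = (1,5,1,1,1,5)
P² = 300
sum k=0..1:
  [0] +1/120 = 1/120
  [1] −1/24 = -1/24
S = -1/30
C² = P²·S² = 1/3 ; C = -0.577350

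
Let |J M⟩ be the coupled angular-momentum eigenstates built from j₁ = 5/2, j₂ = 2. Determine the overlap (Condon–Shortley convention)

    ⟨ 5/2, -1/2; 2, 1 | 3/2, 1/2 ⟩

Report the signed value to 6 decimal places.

+√(5/21) = +0.487950

j₁+j₂−J=3  J+j₁−j₂=2  J−j₁+j₂=1  j₁+j₂+J+1=7
(j₁±m₁, j₂±m₂, J±M) = (2,3,3,1,2,1)
P² = 48/35
sum k=2..3:
  [2] +1/2 = 1/2
  [3] −1/12 = -1/12
S = 5/12
C² = P²·S² = 5/21 ; C = +0.487950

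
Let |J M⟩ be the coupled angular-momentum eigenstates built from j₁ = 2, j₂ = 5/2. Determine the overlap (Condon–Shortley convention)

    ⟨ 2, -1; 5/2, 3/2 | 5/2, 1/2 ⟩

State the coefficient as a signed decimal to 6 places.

j₁+j₂−J=2  J+j₁−j₂=2  J−j₁+j₂=3  j₁+j₂+J+1=8
(j₁±m₁, j₂±m₂, J±M) = (1,3,4,1,3,2)
P² = 216/35
sum k=1..2:
  [1] −1/12 = -1/12
  [2] +1/4 = 1/4
S = 1/6
C² = P²·S² = 6/35 ; C = +0.414039

+√(6/35) ≈ +0.414039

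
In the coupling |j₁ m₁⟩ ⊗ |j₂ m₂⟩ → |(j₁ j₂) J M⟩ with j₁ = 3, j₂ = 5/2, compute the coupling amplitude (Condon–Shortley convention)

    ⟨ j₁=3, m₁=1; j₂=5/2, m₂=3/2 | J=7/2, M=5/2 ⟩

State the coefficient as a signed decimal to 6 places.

−√(10/63) = -0.398410

j₁+j₂−J=2  J+j₁−j₂=4  J−j₁+j₂=3  j₁+j₂+J+1=10
(j₁±m₁, j₂±m₂, J±M) = (4,2,4,1,6,1)
P² = 18432/35
sum k=1..2:
  [1] −1/36 = -1/36
  [2] +1/96 = 1/96
S = -5/288
C² = P²·S² = 10/63 ; C = -0.398410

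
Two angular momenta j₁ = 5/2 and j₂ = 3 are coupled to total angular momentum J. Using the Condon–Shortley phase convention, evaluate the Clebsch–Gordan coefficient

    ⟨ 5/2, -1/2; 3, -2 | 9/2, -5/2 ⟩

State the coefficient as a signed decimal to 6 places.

triangle: 1!×4!×5!/11! = 2880/39916800
(j±m)!: 2!×3!×1!×5!×2!×7! = 14515200
prefactor² = (2J+1)×Δ×N² = 115200/11
  k=0: +1/(0!×1!×3!×1!×1!×4!) = 1/144
  k=1: −1/(1!×0!×2!×0!×2!×5!) = -1/480
Σ = 7/1440  ⇒  CG² = 115200/11×7/1440² = 49/198
CG = +√(49/198) = +0.497468

+√(49/198) = +0.497468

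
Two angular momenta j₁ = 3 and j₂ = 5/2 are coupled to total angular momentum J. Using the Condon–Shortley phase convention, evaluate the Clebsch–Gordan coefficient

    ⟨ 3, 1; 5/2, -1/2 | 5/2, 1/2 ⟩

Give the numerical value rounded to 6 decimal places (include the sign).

-0.478091  (= −√(8/35))

j₁+j₂−J=3  J+j₁−j₂=3  J−j₁+j₂=2  j₁+j₂+J+1=9
(j₁±m₁, j₂±m₂, J±M) = (4,2,2,3,3,2)
P² = 288/35
sum k=0..2:
  [0] +1/24 = 1/24
  [1] −1/4 = -1/4
  [2] +1/24 = 1/24
S = -1/6
C² = P²·S² = 8/35 ; C = -0.478091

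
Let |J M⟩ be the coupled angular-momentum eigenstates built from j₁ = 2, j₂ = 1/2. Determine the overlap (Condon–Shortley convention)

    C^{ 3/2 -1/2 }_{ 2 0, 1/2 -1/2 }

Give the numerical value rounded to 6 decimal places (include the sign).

+√(2/5) ≈ +0.632456

j₁+j₂−J=1  J+j₁−j₂=3  J−j₁+j₂=0  j₁+j₂+J+1=5
(j₁±m₁, j₂±m₂, J±M) = (2,2,0,1,1,2)
P² = 8/5
sum k=0..0:
  [0] +1/2 = 1/2
S = 1/2
C² = P²·S² = 2/5 ; C = +0.632456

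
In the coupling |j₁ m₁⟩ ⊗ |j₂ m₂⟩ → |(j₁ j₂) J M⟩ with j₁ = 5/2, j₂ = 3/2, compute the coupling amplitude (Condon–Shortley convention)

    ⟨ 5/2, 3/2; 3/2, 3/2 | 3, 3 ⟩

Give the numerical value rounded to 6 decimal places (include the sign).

j₁+j₂−J=1  J+j₁−j₂=4  J−j₁+j₂=2  j₁+j₂+J+1=8
(j₁±m₁, j₂±m₂, J±M) = (4,1,3,0,6,0)
P² = 864
sum k=1..1:
  [1] −1/48 = -1/48
S = -1/48
C² = P²·S² = 3/8 ; C = -0.612372

-0.612372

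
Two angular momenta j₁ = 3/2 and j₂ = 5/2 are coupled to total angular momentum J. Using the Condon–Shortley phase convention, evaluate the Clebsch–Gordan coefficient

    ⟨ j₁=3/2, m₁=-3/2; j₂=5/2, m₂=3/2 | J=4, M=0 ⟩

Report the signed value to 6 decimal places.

+√(1/14) = +0.267261

j₁+j₂−J=0  J+j₁−j₂=3  J−j₁+j₂=5  j₁+j₂+J+1=9
(j₁±m₁, j₂±m₂, J±M) = (0,3,4,1,4,4)
P² = 10368/7
sum k=0..0:
  [0] +1/144 = 1/144
S = 1/144
C² = P²·S² = 1/14 ; C = +0.267261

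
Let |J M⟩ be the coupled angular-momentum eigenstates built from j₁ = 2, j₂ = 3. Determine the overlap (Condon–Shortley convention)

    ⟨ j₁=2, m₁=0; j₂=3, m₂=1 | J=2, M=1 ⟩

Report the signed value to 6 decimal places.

+√(1/7) ≈ +0.377964

triangle: 3!×1!×3!/8! = 36/40320
(j±m)!: 2!×2!×4!×2!×3!×1! = 1152
prefactor² = (2J+1)×Δ×N² = 36/7
  k=1: −1/(1!×2!×1!×3!×0!×0!) = -1/12
  k=2: +1/(2!×1!×0!×2!×1!×1!) = 1/4
Σ = 1/6  ⇒  CG² = 36/7×1/6² = 1/7
CG = +√(1/7) = +0.377964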